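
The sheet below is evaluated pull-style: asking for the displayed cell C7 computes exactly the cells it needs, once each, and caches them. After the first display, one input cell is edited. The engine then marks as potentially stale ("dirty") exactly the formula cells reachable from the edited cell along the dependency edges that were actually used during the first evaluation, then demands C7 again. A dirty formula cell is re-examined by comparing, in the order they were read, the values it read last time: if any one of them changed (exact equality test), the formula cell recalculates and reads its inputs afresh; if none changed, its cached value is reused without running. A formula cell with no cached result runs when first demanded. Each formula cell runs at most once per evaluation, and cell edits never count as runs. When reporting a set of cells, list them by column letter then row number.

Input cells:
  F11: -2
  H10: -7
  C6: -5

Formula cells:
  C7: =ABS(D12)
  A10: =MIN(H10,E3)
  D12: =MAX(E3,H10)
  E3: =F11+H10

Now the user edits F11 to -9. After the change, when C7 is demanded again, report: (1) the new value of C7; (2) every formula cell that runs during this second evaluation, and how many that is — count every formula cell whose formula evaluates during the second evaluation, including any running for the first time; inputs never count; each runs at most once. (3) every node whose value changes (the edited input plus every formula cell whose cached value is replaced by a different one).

Demanding C7 again yields 7.
2 formula cells run: D12, E3.
The nodes whose values change: E3, F11.
Note the absorption at D12: it re-runs yet its value is the same, leaving the output's value untouched.

First demand of the output computes:
  E3 = -2 + -7 = -9
  D12 = MAX(-9, -7) = -7
  C7 = ABS(-7) = 7

After the edit, cleaning proceeds:
  E3: a read changed (F11 -2->-9) — executes, giving -16.
  D12: a read changed (E3 -9->-16) — executes, giving -7 — identical to its old value.
  C7: dirty, but its reads are unchanged (D12 unchanged); cached 7 stands.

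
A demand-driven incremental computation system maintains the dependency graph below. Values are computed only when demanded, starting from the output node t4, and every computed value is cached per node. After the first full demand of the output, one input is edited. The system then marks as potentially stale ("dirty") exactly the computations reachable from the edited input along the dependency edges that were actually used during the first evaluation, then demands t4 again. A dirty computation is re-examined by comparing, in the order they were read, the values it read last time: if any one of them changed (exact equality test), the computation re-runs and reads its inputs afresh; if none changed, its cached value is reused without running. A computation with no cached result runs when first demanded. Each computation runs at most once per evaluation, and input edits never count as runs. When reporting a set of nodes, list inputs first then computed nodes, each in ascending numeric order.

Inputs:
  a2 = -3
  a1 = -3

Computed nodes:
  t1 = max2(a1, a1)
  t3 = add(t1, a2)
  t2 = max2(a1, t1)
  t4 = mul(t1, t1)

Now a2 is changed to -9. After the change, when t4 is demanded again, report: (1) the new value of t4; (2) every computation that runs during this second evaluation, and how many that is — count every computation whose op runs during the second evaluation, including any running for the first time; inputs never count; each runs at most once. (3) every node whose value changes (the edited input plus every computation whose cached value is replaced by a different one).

New value of t4: 9.
Computations that run: none — 0 in total.
Values that change: a2.
Key observation: a2 is never demanded by the output, so the edit triggers no recomputation at all.

First evaluation (everything demanded from the output):
  t1 = max2(-3, -3) = -3
  t4 = mul(-3, -3) = 9

Propagation after the edit:
  a2 feeds no computation that the output demands — nothing is marked dirty and nothing runs.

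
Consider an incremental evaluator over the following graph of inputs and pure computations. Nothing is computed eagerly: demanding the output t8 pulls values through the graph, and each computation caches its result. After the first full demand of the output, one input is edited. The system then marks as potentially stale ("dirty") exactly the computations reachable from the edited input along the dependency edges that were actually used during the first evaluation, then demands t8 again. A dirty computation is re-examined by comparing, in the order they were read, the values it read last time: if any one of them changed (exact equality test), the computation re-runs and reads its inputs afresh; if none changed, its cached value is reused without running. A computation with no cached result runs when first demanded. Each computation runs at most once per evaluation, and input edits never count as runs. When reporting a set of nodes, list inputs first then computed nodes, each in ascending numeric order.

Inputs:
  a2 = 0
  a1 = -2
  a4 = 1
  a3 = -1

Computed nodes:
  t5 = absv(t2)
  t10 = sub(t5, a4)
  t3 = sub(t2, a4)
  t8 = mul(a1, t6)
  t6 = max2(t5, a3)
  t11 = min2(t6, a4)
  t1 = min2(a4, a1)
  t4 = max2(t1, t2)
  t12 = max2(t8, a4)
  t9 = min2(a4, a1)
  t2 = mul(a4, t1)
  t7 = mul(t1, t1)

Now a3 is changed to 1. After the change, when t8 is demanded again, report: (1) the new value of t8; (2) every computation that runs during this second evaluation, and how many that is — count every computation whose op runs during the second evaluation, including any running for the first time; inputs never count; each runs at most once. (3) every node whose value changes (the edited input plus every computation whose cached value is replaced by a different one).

t8 now evaluates to -4.
Run set: t6 (1 run).
Changed values: a3.
The important point: t6 recomputes to an identical value, and the output ends up unchanged.

Initial pass — values computed on the first demand:
  t1 = min2(1, -2) = -2
  t2 = mul(1, -2) = -2
  t5 = absv(-2) = 2
  t6 = max2(2, -1) = 2
  t8 = mul(-2, 2) = -4

Second demand — change propagation:
  t6: re-runs because a3 -1->1; new result 2 (unchanged).
  t8: re-examined; everything it read last time is the same (a1 unchanged, t6 unchanged) — cache -4 kept, no run.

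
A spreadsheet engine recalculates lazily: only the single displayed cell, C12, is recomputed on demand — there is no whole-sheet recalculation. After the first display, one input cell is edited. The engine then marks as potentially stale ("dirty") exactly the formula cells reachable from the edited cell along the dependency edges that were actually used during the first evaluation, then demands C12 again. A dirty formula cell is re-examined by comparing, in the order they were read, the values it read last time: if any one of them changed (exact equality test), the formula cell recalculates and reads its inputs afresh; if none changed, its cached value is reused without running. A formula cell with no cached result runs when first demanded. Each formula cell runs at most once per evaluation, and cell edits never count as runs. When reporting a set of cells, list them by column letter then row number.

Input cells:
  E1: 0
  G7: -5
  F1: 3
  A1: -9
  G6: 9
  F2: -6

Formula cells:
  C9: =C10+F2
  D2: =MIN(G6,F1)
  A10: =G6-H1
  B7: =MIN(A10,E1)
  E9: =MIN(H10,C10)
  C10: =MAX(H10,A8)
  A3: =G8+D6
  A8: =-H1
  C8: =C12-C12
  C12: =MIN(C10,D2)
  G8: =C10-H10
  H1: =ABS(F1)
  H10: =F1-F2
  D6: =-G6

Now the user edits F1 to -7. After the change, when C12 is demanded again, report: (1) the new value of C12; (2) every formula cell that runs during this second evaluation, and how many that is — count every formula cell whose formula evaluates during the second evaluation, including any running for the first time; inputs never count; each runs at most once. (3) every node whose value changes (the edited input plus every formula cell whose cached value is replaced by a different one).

First evaluation (everything demanded from the output):
  D2 = MIN(9, 3) = 3
  H1 = ABS(3) = 3
  A8 = -(3) = -3
  H10 = 3 - -6 = 9
  C10 = MAX(9, -3) = 9
  C12 = MIN(9, 3) = 3

Propagation after the edit:
  D2: runs — F1 3->-7; result -7.
  H1: runs — F1 3->-7; result 7.
  A8: runs — H1 3->7; result -7.
  H10: runs — F1 3->-7; result -1.
  C10: runs — H10 9->-1; A8 -3->-7; result -1.
  C12: runs — C10 9->-1; D2 3->-7; result -7.

New value of C12: -7.
Formula cells that run: A8, C10, C12, D2, H1, H10 — 6 in total.
Values that change: A8, C10, C12, D2, F1, H1, H10.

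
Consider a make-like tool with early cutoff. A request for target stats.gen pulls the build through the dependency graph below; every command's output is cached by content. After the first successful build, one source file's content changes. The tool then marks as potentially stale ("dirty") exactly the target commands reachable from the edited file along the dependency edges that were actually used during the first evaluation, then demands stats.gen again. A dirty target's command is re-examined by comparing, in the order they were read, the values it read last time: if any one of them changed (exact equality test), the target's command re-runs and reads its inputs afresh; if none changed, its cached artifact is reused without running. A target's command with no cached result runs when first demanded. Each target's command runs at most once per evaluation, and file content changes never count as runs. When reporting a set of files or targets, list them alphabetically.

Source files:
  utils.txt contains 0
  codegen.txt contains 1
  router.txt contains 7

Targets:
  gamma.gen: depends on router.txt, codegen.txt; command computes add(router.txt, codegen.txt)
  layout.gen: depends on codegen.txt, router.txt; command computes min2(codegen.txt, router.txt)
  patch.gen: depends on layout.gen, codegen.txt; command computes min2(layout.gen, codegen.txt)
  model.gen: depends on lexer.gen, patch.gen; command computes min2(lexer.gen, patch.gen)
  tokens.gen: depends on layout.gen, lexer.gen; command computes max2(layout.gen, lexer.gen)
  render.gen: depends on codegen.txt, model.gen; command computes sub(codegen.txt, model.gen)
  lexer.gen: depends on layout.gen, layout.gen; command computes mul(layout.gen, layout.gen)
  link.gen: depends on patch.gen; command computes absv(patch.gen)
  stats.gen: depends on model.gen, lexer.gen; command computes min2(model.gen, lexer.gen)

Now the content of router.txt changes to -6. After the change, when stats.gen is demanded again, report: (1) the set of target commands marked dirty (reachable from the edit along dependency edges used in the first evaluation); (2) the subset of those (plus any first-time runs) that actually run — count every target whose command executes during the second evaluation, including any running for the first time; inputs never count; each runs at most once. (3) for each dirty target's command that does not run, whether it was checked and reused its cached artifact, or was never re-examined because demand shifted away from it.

First demand of the output computes:
  layout.gen = min2(1, 7) = 1
  lexer.gen = mul(1, 1) = 1
  patch.gen = min2(1, 1) = 1
  model.gen = min2(1, 1) = 1
  stats.gen = min2(1, 1) = 1

After the edit, cleaning proceeds:
  layout.gen: a read changed (router.txt 7->-6) — executes, giving -6.
  lexer.gen: a read changed (layout.gen 1->-6; layout.gen 1->-6) — executes, giving 36.
  patch.gen: a read changed (layout.gen 1->-6) — executes, giving -6.
  model.gen: a read changed (lexer.gen 1->36; patch.gen 1->-6) — executes, giving -6.
  stats.gen: a read changed (model.gen 1->-6; lexer.gen 1->36) — executes, giving -6.

The edit dirties: layout.gen, lexer.gen, model.gen, patch.gen, stats.gen.
5 target commands run: layout.gen, lexer.gen, model.gen, patch.gen, stats.gen.
No dirty target's command escaped a run.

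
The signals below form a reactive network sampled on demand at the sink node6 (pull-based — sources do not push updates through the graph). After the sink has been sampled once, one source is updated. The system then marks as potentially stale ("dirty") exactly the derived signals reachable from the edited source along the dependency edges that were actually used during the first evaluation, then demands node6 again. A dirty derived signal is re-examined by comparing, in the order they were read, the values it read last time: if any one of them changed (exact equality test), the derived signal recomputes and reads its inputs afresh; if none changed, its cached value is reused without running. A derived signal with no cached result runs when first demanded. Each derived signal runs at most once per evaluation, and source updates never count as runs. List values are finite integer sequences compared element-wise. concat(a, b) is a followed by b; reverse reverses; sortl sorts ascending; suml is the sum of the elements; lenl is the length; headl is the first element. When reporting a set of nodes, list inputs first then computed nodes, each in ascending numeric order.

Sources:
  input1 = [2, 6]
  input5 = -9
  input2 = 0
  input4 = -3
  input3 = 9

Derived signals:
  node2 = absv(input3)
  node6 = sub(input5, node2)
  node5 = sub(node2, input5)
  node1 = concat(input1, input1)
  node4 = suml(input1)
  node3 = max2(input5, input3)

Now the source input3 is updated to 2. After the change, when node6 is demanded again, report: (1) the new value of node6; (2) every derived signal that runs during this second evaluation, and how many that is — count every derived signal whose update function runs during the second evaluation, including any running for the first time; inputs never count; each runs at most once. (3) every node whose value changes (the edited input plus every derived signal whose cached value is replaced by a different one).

node6 now evaluates to -11.
Run set: node2, node6 (2 run).
Changed values: input3, node2, node6.

Initial pass — values computed on the first demand:
  node2 = absv(9) = 9
  node6 = sub(-9, 9) = -18

Second demand — change propagation:
  node2: re-runs because input3 9->2; new result 2.
  node6: re-runs because node2 9->2; new result -11.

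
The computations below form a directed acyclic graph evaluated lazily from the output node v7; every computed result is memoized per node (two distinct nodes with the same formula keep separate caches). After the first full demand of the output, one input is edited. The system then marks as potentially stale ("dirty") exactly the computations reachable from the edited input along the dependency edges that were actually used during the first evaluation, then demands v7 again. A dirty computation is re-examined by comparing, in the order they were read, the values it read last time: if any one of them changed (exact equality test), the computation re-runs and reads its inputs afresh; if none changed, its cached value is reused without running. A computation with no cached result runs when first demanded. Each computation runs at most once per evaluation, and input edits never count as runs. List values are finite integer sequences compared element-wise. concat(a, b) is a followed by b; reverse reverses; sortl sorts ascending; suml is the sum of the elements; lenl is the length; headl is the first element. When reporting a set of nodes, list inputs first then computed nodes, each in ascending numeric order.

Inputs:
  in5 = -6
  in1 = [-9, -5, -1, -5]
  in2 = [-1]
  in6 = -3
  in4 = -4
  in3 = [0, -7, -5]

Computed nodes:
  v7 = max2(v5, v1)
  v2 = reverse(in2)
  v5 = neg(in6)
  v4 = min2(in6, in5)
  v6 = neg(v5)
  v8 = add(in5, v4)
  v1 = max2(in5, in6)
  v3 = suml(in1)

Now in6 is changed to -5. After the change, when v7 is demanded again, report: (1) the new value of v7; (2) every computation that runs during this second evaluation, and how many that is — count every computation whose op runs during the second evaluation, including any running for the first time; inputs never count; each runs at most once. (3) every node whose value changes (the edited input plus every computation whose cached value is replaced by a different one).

Demanding v7 again yields 5.
3 computations run: v1, v5, v7.
The nodes whose values change: in6, v1, v5, v7.

First demand of the output computes:
  v1 = max2(-6, -3) = -3
  v5 = neg(-3) = 3
  v7 = max2(3, -3) = 3

After the edit, cleaning proceeds:
  v1: a read changed (in6 -3->-5) — executes, giving -5.
  v5: a read changed (in6 -3->-5) — executes, giving 5.
  v7: a read changed (v5 3->5; v1 -3->-5) — executes, giving 5.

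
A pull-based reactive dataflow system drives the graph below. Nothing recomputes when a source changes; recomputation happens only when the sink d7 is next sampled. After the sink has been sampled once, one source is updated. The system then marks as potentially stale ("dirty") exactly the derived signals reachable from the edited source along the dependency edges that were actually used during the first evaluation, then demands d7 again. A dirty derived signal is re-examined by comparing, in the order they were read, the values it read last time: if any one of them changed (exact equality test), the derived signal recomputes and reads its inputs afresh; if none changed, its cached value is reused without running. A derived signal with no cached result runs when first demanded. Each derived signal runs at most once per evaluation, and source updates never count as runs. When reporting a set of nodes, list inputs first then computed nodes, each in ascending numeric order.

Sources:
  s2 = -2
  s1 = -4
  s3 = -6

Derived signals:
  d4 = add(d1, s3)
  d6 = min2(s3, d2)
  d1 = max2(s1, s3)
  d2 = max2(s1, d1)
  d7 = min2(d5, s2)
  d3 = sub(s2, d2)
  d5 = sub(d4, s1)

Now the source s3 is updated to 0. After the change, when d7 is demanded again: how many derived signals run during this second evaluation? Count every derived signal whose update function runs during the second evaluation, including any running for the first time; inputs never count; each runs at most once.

First evaluation (everything demanded from the output):
  d1 = max2(-4, -6) = -4
  d4 = add(-4, -6) = -10
  d5 = sub(-10, -4) = -6
  d7 = min2(-6, -2) = -6

Propagation after the edit:
  d1: runs — s3 -6->0; result 0.
  d4: runs — d1 -4->0; s3 -6->0; result 0.
  d5: runs — d4 -10->0; result 4.
  d7: runs — d5 -6->4; result -2.

Derived signals that run: d1, d4, d5, d7 — 4 in total.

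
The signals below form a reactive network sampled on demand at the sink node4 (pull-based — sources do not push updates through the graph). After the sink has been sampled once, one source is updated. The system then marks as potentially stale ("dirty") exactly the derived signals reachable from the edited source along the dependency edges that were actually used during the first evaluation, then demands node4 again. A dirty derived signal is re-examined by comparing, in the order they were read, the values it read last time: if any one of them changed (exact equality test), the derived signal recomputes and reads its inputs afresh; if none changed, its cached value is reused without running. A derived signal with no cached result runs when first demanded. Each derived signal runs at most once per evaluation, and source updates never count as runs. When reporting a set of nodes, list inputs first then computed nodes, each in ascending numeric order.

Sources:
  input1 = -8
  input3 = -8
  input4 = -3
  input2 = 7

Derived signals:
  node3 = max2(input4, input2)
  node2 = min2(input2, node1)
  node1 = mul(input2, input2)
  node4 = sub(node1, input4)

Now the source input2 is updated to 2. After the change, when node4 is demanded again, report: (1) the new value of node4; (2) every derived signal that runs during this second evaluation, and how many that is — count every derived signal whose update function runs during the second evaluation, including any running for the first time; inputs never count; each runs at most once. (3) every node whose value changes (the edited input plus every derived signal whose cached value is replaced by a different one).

node4 now evaluates to 7.
Run set: node1, node4 (2 run).
Changed values: input2, node1, node4.

Initial pass — values computed on the first demand:
  node1 = mul(7, 7) = 49
  node4 = sub(49, -3) = 52

Second demand — change propagation:
  node1: re-runs because input2 7->2; input2 7->2; new result 4.
  node4: re-runs because node1 49->4; new result 7.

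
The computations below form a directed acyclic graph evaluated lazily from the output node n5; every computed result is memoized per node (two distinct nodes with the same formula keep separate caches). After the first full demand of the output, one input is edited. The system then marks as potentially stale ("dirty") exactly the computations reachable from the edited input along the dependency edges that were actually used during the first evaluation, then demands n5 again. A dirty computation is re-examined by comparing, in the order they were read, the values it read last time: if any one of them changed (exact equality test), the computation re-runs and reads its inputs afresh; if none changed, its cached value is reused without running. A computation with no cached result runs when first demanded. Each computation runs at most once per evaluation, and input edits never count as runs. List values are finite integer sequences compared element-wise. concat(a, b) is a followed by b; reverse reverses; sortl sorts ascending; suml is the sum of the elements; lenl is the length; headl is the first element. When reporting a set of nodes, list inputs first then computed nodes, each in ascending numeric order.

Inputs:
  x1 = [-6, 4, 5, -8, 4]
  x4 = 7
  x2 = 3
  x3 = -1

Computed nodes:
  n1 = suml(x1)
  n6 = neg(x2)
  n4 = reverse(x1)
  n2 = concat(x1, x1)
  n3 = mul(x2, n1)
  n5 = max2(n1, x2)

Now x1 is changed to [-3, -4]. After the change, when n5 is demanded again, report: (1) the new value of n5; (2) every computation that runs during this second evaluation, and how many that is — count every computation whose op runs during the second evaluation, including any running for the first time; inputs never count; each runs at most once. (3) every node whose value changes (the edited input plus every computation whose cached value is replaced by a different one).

Demanding n5 again yields 3.
2 computations run: n1, n5.
The nodes whose values change: x1, n1.

First demand of the output computes:
  n1 = suml([-6, 4, 5, -8, 4]) = -1
  n5 = max2(-1, 3) = 3

After the edit, cleaning proceeds:
  n1: a read changed (x1 [-6, 4, 5, -8, 4]->[-3, -4]) — executes, giving -7.
  n5: a read changed (n1 -1->-7) — executes, giving 3 — identical to its old value.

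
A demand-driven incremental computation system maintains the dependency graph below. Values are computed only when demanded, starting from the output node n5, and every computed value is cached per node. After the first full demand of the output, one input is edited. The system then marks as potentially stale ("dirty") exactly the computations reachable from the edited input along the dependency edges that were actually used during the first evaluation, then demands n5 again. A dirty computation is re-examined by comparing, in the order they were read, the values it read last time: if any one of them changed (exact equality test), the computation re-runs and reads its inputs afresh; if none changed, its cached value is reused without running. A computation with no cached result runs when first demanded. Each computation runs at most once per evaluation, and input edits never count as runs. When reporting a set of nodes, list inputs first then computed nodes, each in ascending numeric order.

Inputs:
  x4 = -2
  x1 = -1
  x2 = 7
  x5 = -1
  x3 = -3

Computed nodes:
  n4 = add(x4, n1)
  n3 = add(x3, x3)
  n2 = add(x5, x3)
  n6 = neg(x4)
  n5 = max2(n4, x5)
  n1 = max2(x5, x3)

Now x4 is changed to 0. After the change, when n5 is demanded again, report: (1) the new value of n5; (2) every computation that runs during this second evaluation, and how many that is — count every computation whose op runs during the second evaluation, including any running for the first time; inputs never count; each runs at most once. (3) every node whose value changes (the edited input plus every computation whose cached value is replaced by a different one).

New value of n5: -1.
Computations that run: n4, n5 — 2 in total.
Values that change: x4, n4.

First evaluation (everything demanded from the output):
  n1 = max2(-1, -3) = -1
  n4 = add(-2, -1) = -3
  n5 = max2(-3, -1) = -1

Propagation after the edit:
  n4: runs — x4 -2->0; result -1.
  n5: runs — n4 -3->-1; result -1 (same value as before).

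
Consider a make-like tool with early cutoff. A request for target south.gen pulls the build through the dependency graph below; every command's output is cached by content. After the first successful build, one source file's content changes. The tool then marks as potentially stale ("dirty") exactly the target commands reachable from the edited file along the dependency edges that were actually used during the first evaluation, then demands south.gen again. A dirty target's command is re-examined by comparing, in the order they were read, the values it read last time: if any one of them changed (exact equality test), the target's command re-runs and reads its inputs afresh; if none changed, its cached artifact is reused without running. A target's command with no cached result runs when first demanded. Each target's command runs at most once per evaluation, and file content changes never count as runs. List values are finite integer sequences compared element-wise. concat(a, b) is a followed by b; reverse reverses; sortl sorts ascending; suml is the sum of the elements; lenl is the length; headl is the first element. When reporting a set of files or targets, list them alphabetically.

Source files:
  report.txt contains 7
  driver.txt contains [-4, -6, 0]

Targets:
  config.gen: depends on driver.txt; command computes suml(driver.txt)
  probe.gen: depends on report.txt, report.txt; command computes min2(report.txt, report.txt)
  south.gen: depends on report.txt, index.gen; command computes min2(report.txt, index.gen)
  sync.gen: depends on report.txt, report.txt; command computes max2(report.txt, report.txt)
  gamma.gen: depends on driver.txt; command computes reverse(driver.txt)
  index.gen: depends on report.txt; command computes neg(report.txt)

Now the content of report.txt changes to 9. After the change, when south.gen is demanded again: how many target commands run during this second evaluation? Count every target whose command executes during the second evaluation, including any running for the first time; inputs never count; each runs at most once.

2 target commands run: index.gen, south.gen.

First demand of the output computes:
  index.gen = neg(7) = -7
  south.gen = min2(7, -7) = -7

After the edit, cleaning proceeds:
  index.gen: a read changed (report.txt 7->9) — executes, giving -9.
  south.gen: a read changed (report.txt 7->9; index.gen -7->-9) — executes, giving -9.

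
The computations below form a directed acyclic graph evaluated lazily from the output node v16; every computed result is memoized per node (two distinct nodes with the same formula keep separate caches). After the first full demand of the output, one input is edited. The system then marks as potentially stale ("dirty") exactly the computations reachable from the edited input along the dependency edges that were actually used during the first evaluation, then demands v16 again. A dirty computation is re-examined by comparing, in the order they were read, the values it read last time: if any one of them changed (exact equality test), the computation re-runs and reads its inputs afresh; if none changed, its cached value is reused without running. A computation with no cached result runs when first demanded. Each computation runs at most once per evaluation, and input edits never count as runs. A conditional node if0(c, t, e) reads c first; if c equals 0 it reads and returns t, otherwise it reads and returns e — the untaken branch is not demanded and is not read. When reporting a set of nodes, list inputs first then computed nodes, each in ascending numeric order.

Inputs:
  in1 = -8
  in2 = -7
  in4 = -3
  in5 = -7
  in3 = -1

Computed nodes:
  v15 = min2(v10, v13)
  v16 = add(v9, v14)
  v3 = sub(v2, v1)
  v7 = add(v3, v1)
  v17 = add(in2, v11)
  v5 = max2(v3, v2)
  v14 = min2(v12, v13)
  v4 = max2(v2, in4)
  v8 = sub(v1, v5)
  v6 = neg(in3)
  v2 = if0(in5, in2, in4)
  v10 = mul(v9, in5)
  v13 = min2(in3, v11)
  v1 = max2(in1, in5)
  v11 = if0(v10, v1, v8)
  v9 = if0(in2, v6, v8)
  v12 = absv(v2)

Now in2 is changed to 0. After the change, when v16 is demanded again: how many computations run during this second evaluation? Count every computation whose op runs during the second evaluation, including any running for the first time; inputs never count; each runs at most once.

5 computations run: v6, v9, v10, v11, v16.
Note the branch switch — v6 had no cache and runs now for the first time.

First demand of the output computes:
  v1 = max2(-8, -7) = -7
  v2 = if0(in5=-7 -> else branch in4) = -3
  v3 = sub(-3, -7) = 4
  v5 = max2(4, -3) = 4
  v8 = sub(-7, 4) = -11
  v9 = if0(in2=-7 -> else branch v8) = -11
  v10 = mul(-11, -7) = 77
  v11 = if0(v10=77 -> else branch v8) = -11
  v12 = absv(-3) = 3
  v13 = min2(-1, -11) = -11
  v14 = min2(3, -11) = -11
  v16 = add(-11, -11) = -22

After the edit, cleaning proceeds:
  v6: had never run; runs now, result 1.
  v9: a read changed (in2 -7->0) — executes, giving 1.
  v10: a read changed (v9 -11->1) — executes, giving -7.
  v11: a read changed (v10 77->-7) — executes, giving -11 — identical to its old value.
  v13: dirty, but its reads are unchanged (in3 unchanged, v11 unchanged); cached -11 stands.
  v14: dirty, but its reads are unchanged (v12 unchanged, v13 unchanged); cached -11 stands.
  v16: a read changed (v9 -11->1) — executes, giving -10.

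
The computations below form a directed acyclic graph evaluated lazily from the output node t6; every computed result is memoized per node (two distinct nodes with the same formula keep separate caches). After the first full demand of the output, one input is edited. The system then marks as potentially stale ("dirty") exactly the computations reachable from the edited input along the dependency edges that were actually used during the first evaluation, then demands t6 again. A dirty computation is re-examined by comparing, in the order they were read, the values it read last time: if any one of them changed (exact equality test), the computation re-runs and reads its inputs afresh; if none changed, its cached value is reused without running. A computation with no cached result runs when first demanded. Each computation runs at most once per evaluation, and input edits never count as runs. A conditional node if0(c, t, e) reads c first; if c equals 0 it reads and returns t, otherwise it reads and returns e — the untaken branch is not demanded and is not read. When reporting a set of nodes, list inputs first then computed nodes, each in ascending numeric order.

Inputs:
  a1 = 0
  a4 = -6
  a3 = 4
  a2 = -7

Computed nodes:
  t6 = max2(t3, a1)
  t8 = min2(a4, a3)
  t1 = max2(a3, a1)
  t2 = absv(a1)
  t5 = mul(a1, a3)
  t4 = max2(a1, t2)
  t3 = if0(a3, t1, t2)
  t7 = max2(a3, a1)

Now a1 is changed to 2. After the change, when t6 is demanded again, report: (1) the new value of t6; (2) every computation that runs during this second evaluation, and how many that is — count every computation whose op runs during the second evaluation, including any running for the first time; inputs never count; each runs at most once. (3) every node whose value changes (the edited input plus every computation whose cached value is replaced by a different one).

Demanding t6 again yields 2.
3 computations run: t2, t3, t6.
The nodes whose values change: a1, t2, t3, t6.

First demand of the output computes:
  t2 = absv(0) = 0
  t3 = if0(a3=4 -> else branch t2) = 0
  t6 = max2(0, 0) = 0

After the edit, cleaning proceeds:
  t2: a read changed (a1 0->2) — executes, giving 2.
  t3: a read changed (t2 0->2) — executes, giving 2.
  t6: a read changed (t3 0->2; a1 0->2) — executes, giving 2.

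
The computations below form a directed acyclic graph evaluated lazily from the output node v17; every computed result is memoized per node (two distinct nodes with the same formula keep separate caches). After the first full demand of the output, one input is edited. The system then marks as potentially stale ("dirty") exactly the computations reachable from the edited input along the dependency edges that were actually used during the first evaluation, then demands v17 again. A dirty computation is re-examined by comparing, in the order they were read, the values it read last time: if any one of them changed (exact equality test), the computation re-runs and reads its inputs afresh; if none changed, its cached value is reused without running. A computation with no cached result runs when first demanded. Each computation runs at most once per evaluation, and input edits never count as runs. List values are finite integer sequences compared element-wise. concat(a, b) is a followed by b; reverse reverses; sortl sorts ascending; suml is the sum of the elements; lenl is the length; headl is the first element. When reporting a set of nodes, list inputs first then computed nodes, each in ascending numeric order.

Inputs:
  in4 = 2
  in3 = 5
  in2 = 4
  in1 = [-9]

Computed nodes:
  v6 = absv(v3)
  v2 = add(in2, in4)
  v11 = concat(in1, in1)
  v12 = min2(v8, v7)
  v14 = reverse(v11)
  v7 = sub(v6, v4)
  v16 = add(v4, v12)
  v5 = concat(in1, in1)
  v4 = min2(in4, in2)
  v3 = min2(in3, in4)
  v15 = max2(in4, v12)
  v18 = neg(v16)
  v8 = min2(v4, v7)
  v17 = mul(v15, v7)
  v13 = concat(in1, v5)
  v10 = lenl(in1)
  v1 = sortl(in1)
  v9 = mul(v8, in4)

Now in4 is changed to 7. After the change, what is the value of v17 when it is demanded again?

First demand of the output computes:
  v3 = min2(5, 2) = 2
  v4 = min2(2, 4) = 2
  v6 = absv(2) = 2
  v7 = sub(2, 2) = 0
  v8 = min2(2, 0) = 0
  v12 = min2(0, 0) = 0
  v15 = max2(2, 0) = 2
  v17 = mul(2, 0) = 0

After the edit, cleaning proceeds:
  v3: a read changed (in4 2->7) — executes, giving 5.
  v4: a read changed (in4 2->7) — executes, giving 4.
  v6: a read changed (v3 2->5) — executes, giving 5.
  v7: a read changed (v6 2->5; v4 2->4) — executes, giving 1.
  v8: a read changed (v4 2->4; v7 0->1) — executes, giving 1.
  v12: a read changed (v8 0->1; v7 0->1) — executes, giving 1.
  v15: a read changed (in4 2->7; v12 0->1) — executes, giving 7.
  v17: a read changed (v15 2->7; v7 0->1) — executes, giving 7.

Demanding v17 again yields 7.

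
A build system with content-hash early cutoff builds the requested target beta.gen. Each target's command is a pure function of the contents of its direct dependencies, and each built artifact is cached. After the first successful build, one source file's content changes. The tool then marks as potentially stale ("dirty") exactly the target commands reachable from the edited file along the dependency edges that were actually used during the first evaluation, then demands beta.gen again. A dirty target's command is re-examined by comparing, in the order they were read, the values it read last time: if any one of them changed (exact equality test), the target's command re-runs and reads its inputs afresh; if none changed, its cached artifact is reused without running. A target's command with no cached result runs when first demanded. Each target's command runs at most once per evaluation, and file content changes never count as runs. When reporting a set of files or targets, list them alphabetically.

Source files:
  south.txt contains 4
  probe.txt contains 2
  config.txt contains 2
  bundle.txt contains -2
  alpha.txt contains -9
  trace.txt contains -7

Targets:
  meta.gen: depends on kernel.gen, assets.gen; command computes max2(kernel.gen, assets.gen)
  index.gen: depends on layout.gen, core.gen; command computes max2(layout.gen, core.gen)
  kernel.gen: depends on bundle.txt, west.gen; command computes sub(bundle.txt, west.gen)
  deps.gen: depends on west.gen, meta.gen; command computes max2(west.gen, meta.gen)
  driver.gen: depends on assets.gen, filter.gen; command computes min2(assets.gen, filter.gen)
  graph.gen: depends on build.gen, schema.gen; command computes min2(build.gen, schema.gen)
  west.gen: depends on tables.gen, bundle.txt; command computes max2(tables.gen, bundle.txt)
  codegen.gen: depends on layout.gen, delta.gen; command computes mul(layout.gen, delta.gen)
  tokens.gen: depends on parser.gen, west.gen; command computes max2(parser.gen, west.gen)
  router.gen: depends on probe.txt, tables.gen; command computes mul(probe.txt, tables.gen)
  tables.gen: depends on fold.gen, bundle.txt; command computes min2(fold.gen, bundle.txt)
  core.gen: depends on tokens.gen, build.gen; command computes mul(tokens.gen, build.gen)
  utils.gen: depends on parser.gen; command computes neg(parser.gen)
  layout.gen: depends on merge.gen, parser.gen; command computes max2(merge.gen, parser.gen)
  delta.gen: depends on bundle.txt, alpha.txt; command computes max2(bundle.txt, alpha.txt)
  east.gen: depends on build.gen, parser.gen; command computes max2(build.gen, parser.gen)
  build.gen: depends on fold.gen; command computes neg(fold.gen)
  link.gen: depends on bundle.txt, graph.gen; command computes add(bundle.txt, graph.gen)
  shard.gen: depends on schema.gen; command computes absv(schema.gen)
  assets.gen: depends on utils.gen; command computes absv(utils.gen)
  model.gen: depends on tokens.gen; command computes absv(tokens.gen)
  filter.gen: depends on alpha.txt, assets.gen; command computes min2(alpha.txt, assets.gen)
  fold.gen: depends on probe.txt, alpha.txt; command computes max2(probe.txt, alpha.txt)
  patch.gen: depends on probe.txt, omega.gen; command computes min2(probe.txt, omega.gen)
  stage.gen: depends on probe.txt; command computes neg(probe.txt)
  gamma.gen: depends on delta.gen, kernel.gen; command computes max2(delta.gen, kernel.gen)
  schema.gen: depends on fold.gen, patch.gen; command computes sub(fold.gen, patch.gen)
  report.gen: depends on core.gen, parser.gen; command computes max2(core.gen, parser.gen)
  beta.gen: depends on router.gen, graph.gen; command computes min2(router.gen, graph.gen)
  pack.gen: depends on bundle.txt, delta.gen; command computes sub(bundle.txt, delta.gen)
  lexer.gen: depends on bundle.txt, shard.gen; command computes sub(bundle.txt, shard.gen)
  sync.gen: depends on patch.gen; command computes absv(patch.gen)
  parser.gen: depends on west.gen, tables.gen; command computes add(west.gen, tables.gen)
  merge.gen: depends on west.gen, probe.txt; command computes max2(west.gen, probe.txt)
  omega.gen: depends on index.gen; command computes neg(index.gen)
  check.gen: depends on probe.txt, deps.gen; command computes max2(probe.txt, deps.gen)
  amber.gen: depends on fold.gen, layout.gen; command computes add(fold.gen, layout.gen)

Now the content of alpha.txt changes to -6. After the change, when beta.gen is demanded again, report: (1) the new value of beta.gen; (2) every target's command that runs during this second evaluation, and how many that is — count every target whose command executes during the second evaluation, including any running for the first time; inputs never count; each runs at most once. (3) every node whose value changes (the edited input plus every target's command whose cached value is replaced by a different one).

New value of beta.gen: -4.
Target commands that run: fold.gen — 1 in total.
Values that change: alpha.txt.
Key observation: the change is absorbed at fold.gen — it re-runs but produces the same value, and the output's value is unchanged.

First evaluation (everything demanded from the output):
  fold.gen = max2(2, -9) = 2
  build.gen = neg(2) = -2
  tables.gen = min2(2, -2) = -2
  router.gen = mul(2, -2) = -4
  west.gen = max2(-2, -2) = -2
  merge.gen = max2(-2, 2) = 2
  parser.gen = add(-2, -2) = -4
  layout.gen = max2(2, -4) = 2
  tokens.gen = max2(-4, -2) = -2
  core.gen = mul(-2, -2) = 4
  index.gen = max2(2, 4) = 4
  omega.gen = neg(4) = -4
  patch.gen = min2(2, -4) = -4
  schema.gen = sub(2, -4) = 6
  graph.gen = min2(-2, 6) = -2
  beta.gen = min2(-4, -2) = -4

Propagation after the edit:
  fold.gen: runs — alpha.txt -9->-6; result 2 (same value as before).
  build.gen: checked — values it read are unchanged (fold.gen unchanged); reused cached -2 without running.
  tables.gen: checked — values it read are unchanged (fold.gen unchanged, bundle.txt unchanged); reused cached -2 without running.
  router.gen: checked — values it read are unchanged (probe.txt unchanged, tables.gen unchanged); reused cached -4 without running.
  west.gen: checked — values it read are unchanged (tables.gen unchanged, bundle.txt unchanged); reused cached -2 without running.
  merge.gen: checked — values it read are unchanged (west.gen unchanged, probe.txt unchanged); reused cached 2 without running.
  parser.gen: checked — values it read are unchanged (west.gen unchanged, tables.gen unchanged); reused cached -4 without running.
  layout.gen: checked — values it read are unchanged (merge.gen unchanged, parser.gen unchanged); reused cached 2 without running.
  tokens.gen: checked — values it read are unchanged (parser.gen unchanged, west.gen unchanged); reused cached -2 without running.
  core.gen: checked — values it read are unchanged (tokens.gen unchanged, build.gen unchanged); reused cached 4 without running.
  index.gen: checked — values it read are unchanged (layout.gen unchanged, core.gen unchanged); reused cached 4 without running.
  omega.gen: checked — values it read are unchanged (index.gen unchanged); reused cached -4 without running.
  patch.gen: checked — values it read are unchanged (probe.txt unchanged, omega.gen unchanged); reused cached -4 without running.
  schema.gen: checked — values it read are unchanged (fold.gen unchanged, patch.gen unchanged); reused cached 6 without running.
  graph.gen: checked — values it read are unchanged (build.gen unchanged, schema.gen unchanged); reused cached -2 without running.
  beta.gen: checked — values it read are unchanged (router.gen unchanged, graph.gen unchanged); reused cached -4 without running.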